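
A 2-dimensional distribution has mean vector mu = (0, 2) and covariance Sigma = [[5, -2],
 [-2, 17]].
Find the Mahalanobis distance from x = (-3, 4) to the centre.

Step 1 — centre the observation: (x - mu) = (-3, 2).

Step 2 — invert Sigma. det(Sigma) = 5·17 - (-2)² = 81.
  Sigma^{-1} = (1/det) · [[d, -b], [-b, a]] = [[0.2099, 0.0247],
 [0.0247, 0.0617]].

Step 3 — form the quadratic (x - mu)^T · Sigma^{-1} · (x - mu):
  Sigma^{-1} · (x - mu) = (-0.5802, 0.0494).
  (x - mu)^T · [Sigma^{-1} · (x - mu)] = (-3)·(-0.5802) + (2)·(0.0494) = 1.8395.

Step 4 — take square root: d = √(1.8395) ≈ 1.3563.

d(x, mu) = √(1.8395) ≈ 1.3563


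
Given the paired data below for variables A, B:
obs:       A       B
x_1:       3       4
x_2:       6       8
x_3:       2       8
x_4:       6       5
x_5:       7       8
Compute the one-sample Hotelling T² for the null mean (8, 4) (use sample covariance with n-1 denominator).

Step 1 — sample mean vector:
  mean(A) = (3 + 6 + 2 + 6 + 7) / 5 = 24/5 = 4.8
  mean(B) = (4 + 8 + 8 + 5 + 8) / 5 = 33/5 = 6.6
  x̄ = (4.8, 6.6),  deviation x̄ - mu_0 = (4.8, 6.6) - (8, 4) = (-3.2, 2.6).

Step 2 — sample covariance matrix, S[i,j] = (1/(n-1)) · Σ_k (x_{k,i} - mean_i) · (x_{k,j} - mean_j), divisor n-1 = 4:
  S[A,A] = ((-1.8)·(-1.8) + (1.2)·(1.2) + (-2.8)·(-2.8) + (1.2)·(1.2) + (2.2)·(2.2)) / 4 = 18.8/4 = 4.7
  S[A,B] = ((-1.8)·(-2.6) + (1.2)·(1.4) + (-2.8)·(1.4) + (1.2)·(-1.6) + (2.2)·(1.4)) / 4 = 3.6/4 = 0.9
  S[B,B] = ((-2.6)·(-2.6) + (1.4)·(1.4) + (1.4)·(1.4) + (-1.6)·(-1.6) + (1.4)·(1.4)) / 4 = 15.2/4 = 3.8
  S = [[4.7, 0.9],
 [0.9, 3.8]].

Step 3 — invert S. det(S) = 4.7·3.8 - (0.9)² = 17.05.
  S^{-1} = (1/det) · [[d, -b], [-b, a]] = [[0.2229, -0.0528],
 [-0.0528, 0.2757]].

Step 4 — quadratic form (x̄ - mu_0)^T · S^{-1} · (x̄ - mu_0):
  S^{-1} · (x̄ - mu_0) = (-0.8504, 0.8856),
  (x̄ - mu_0)^T · [...] = (-3.2)·(-0.8504) + (2.6)·(0.8856) = 5.024.

Step 5 — scale by n: T² = 5 · 5.024 = 25.1202.

T² ≈ 25.1202


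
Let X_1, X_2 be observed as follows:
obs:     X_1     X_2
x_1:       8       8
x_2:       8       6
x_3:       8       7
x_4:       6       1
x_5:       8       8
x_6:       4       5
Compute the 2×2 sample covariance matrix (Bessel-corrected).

Step 1 — column means:
  mean(X_1) = (8 + 8 + 8 + 6 + 8 + 4) / 6 = 42/6 = 7
  mean(X_2) = (8 + 6 + 7 + 1 + 8 + 5) / 6 = 35/6 = 5.8333

Step 2 — sample covariance S[i,j] = (1/(n-1)) · Σ_k (x_{k,i} - mean_i) · (x_{k,j} - mean_j), with n-1 = 5.
  S[X_1,X_1] = ((1)·(1) + (1)·(1) + (1)·(1) + (-1)·(-1) + (1)·(1) + (-3)·(-3)) / 5 = 14/5 = 2.8
  S[X_1,X_2] = ((1)·(2.1667) + (1)·(0.1667) + (1)·(1.1667) + (-1)·(-4.8333) + (1)·(2.1667) + (-3)·(-0.8333)) / 5 = 13/5 = 2.6
  S[X_2,X_2] = ((2.1667)·(2.1667) + (0.1667)·(0.1667) + (1.1667)·(1.1667) + (-4.8333)·(-4.8333) + (2.1667)·(2.1667) + (-0.8333)·(-0.8333)) / 5 = 34.8333/5 = 6.9667

S is symmetric (S[j,i] = S[i,j]). Assembling:

S = [[2.8, 2.6],
 [2.6, 6.9667]]


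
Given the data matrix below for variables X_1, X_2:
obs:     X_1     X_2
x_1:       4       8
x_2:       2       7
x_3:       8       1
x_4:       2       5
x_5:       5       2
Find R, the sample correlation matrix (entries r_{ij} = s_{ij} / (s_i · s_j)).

Step 1 — column means:
  mean(X_1) = (4 + 2 + 8 + 2 + 5) / 5 = 21/5 = 4.2
  mean(X_2) = (8 + 7 + 1 + 5 + 2) / 5 = 23/5 = 4.6

Step 2 — sample variances and covariances s[i,j] = (1/(n-1)) · Σ_k (x_{k,i} - mean_i) · (x_{k,j} - mean_j), with n-1 = 4:
  s[X_1,X_1] = ((-0.2)·(-0.2) + (-2.2)·(-2.2) + (3.8)·(3.8) + (-2.2)·(-2.2) + (0.8)·(0.8)) / 4 = 24.8/4 = 6.2
  s[X_1,X_2] = ((-0.2)·(3.4) + (-2.2)·(2.4) + (3.8)·(-3.6) + (-2.2)·(0.4) + (0.8)·(-2.6)) / 4 = -22.6/4 = -5.65
  s[X_2,X_2] = ((3.4)·(3.4) + (2.4)·(2.4) + (-3.6)·(-3.6) + (0.4)·(0.4) + (-2.6)·(-2.6)) / 4 = 37.2/4 = 9.3
  Sample standard deviations s_i = √(s[i,i]):
  s(X_1) = √(6.2) = 2.49
  s(X_2) = √(9.3) = 3.0496

Step 3 — r_{ij} = s_{ij} / (s_i · s_j):
  r[X_1,X_1] = 1 (diagonal).
  r[X_1,X_2] = -5.65 / (2.49 · 3.0496) = -5.65 / 7.5934 = -0.7441
  r[X_2,X_2] = 1 (diagonal).

R is symmetric with unit diagonal. Assembling:

R = [[1, -0.7441],
 [-0.7441, 1]]


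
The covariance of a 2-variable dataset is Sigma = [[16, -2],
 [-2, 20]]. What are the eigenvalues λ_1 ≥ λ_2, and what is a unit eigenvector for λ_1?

Step 1 — characteristic polynomial of 2×2 Sigma:
  det(Sigma - λI) = λ² - trace · λ + det = 0.
  trace = 16 + 20 = 36, det = 16·20 - (-2)² = 316.
Step 2 — discriminant:
  Δ = trace² - 4·det = 1296 - 1264 = 32.
Step 3 — eigenvalues:
  λ = (trace ± √Δ)/2 = (36 ± 5.6569)/2,
  λ_1 = 20.8284,  λ_2 = 15.1716.

Step 4 — unit eigenvector for λ_1: solve (Sigma - λ_1 I)v = 0. First row:
  (16 - 20.8284)·v_x + (-2)·v_y = 0, i.e. (-4.8284)·v_x + (-2)·v_y = 0,
  so v ∝ (b, λ_1 - a) = (-2, 4.8284); multiply by -1 so the first entry is positive: u = (2, -4.8284).
  ||u|| = √((2)² + (-4.8284)²) = √(27.3137) ≈ 5.2263,
  v_1 = u/||u|| ≈ (0.3827, -0.9239) (||v_1|| = 1).

λ_1 = 20.8284,  λ_2 = 15.1716;  v_1 ≈ (0.3827, -0.9239)


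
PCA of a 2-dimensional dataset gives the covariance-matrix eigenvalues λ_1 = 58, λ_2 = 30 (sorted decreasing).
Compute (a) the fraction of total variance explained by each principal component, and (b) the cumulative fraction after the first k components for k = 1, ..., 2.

Step 1 — total variance = trace(Sigma) = Σ λ_i = 58 + 30 = 88.

Step 2 — fraction explained by component i = λ_i / Σ λ:
  PC1: 58/88 = 0.6591
  PC2: 30/88 = 0.3409

Step 3 — cumulative fraction after k components = (λ_1 + ... + λ_k) / Σ λ:
  k = 1: 58/88 = 0.6591
  k = 2: (58 + 30)/88 = 88/88 = 1

Summary (fraction, with percent):

explained: PC1 0.6591 (65.91%), PC2 0.3409 (34.09%);  cumulative: 0.6591, 1


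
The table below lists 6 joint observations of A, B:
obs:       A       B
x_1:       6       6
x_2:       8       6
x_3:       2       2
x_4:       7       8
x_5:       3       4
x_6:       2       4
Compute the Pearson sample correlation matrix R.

Step 1 — column means:
  mean(A) = (6 + 8 + 2 + 7 + 3 + 2) / 6 = 28/6 = 4.6667
  mean(B) = (6 + 6 + 2 + 8 + 4 + 4) / 6 = 30/6 = 5

Step 2 — sample variances and covariances s[i,j] = (1/(n-1)) · Σ_k (x_{k,i} - mean_i) · (x_{k,j} - mean_j), with n-1 = 5:
  s[A,A] = ((1.3333)·(1.3333) + (3.3333)·(3.3333) + (-2.6667)·(-2.6667) + (2.3333)·(2.3333) + (-1.6667)·(-1.6667) + (-2.6667)·(-2.6667)) / 5 = 35.3333/5 = 7.0667
  s[A,B] = ((1.3333)·(1) + (3.3333)·(1) + (-2.6667)·(-3) + (2.3333)·(3) + (-1.6667)·(-1) + (-2.6667)·(-1)) / 5 = 24/5 = 4.8
  s[B,B] = ((1)·(1) + (1)·(1) + (-3)·(-3) + (3)·(3) + (-1)·(-1) + (-1)·(-1)) / 5 = 22/5 = 4.4
  Sample standard deviations s_i = √(s[i,i]):
  s(A) = √(7.0667) = 2.6583
  s(B) = √(4.4) = 2.0976

Step 3 — r_{ij} = s_{ij} / (s_i · s_j):
  r[A,A] = 1 (diagonal).
  r[A,B] = 4.8 / (2.6583 · 2.0976) = 4.8 / 5.5761 = 0.8608
  r[B,B] = 1 (diagonal).

R is symmetric with unit diagonal. Assembling:

R = [[1, 0.8608],
 [0.8608, 1]]


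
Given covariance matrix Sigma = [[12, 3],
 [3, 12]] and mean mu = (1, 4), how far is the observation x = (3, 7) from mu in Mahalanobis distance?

Step 1 — centre the observation: (x - mu) = (2, 3).

Step 2 — invert Sigma. det(Sigma) = 12·12 - (3)² = 135.
  Sigma^{-1} = (1/det) · [[d, -b], [-b, a]] = [[0.0889, -0.0222],
 [-0.0222, 0.0889]].

Step 3 — form the quadratic (x - mu)^T · Sigma^{-1} · (x - mu):
  Sigma^{-1} · (x - mu) = (0.1111, 0.2222).
  (x - mu)^T · [Sigma^{-1} · (x - mu)] = (2)·(0.1111) + (3)·(0.2222) = 0.8889.

Step 4 — take square root: d = √(0.8889) ≈ 0.9428.

d(x, mu) = √(0.8889) ≈ 0.9428


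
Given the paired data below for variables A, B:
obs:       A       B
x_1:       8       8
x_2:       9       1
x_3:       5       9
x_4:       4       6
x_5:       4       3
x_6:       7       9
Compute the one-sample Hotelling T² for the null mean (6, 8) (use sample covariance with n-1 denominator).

Step 1 — sample mean vector:
  mean(A) = (8 + 9 + 5 + 4 + 4 + 7) / 6 = 37/6 = 6.1667
  mean(B) = (8 + 1 + 9 + 6 + 3 + 9) / 6 = 36/6 = 6
  x̄ = (6.1667, 6),  deviation x̄ - mu_0 = (6.1667, 6) - (6, 8) = (0.1667, -2).

Step 2 — sample covariance matrix, S[i,j] = (1/(n-1)) · Σ_k (x_{k,i} - mean_i) · (x_{k,j} - mean_j), divisor n-1 = 5:
  S[A,A] = ((1.8333)·(1.8333) + (2.8333)·(2.8333) + (-1.1667)·(-1.1667) + (-2.1667)·(-2.1667) + (-2.1667)·(-2.1667) + (0.8333)·(0.8333)) / 5 = 22.8333/5 = 4.5667
  S[A,B] = ((1.8333)·(2) + (2.8333)·(-5) + (-1.1667)·(3) + (-2.1667)·(0) + (-2.1667)·(-3) + (0.8333)·(3)) / 5 = -5/5 = -1
  S[B,B] = ((2)·(2) + (-5)·(-5) + (3)·(3) + (0)·(0) + (-3)·(-3) + (3)·(3)) / 5 = 56/5 = 11.2
  S = [[4.5667, -1],
 [-1, 11.2]].

Step 3 — invert S. det(S) = 4.5667·11.2 - (-1)² = 50.1467.
  S^{-1} = (1/det) · [[d, -b], [-b, a]] = [[0.2233, 0.0199],
 [0.0199, 0.0911]].

Step 4 — quadratic form (x̄ - mu_0)^T · S^{-1} · (x̄ - mu_0):
  S^{-1} · (x̄ - mu_0) = (-0.0027, -0.1788),
  (x̄ - mu_0)^T · [...] = (0.1667)·(-0.0027) + (-2)·(-0.1788) = 0.3572.

Step 5 — scale by n: T² = 6 · 0.3572 = 2.143.

T² ≈ 2.143


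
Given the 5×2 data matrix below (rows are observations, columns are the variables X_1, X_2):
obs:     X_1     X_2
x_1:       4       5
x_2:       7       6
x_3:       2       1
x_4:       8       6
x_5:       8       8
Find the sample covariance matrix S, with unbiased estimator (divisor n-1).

Step 1 — column means:
  mean(X_1) = (4 + 7 + 2 + 8 + 8) / 5 = 29/5 = 5.8
  mean(X_2) = (5 + 6 + 1 + 6 + 8) / 5 = 26/5 = 5.2

Step 2 — sample covariance S[i,j] = (1/(n-1)) · Σ_k (x_{k,i} - mean_i) · (x_{k,j} - mean_j), with n-1 = 4.
  S[X_1,X_1] = ((-1.8)·(-1.8) + (1.2)·(1.2) + (-3.8)·(-3.8) + (2.2)·(2.2) + (2.2)·(2.2)) / 4 = 28.8/4 = 7.2
  S[X_1,X_2] = ((-1.8)·(-0.2) + (1.2)·(0.8) + (-3.8)·(-4.2) + (2.2)·(0.8) + (2.2)·(2.8)) / 4 = 25.2/4 = 6.3
  S[X_2,X_2] = ((-0.2)·(-0.2) + (0.8)·(0.8) + (-4.2)·(-4.2) + (0.8)·(0.8) + (2.8)·(2.8)) / 4 = 26.8/4 = 6.7

S is symmetric (S[j,i] = S[i,j]). Assembling:

S = [[7.2, 6.3],
 [6.3, 6.7]]


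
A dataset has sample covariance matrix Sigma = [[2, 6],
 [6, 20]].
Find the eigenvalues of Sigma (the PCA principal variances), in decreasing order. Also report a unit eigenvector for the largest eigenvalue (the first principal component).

Step 1 — characteristic polynomial of 2×2 Sigma:
  det(Sigma - λI) = λ² - trace · λ + det = 0.
  trace = 2 + 20 = 22, det = 2·20 - (6)² = 4.
Step 2 — discriminant:
  Δ = trace² - 4·det = 484 - 16 = 468.
Step 3 — eigenvalues:
  λ = (trace ± √Δ)/2 = (22 ± 21.6333)/2,
  λ_1 = 21.8167,  λ_2 = 0.1833.

Step 4 — unit eigenvector for λ_1: solve (Sigma - λ_1 I)v = 0. First row:
  (2 - 21.8167)·v_x + (6)·v_y = 0, i.e. (-19.8167)·v_x + (6)·v_y = 0,
  so v ∝ (b, λ_1 - a) = (6, 19.8167) = u.
  ||u|| = √((6)² + (19.8167)²) = √(428.6998) ≈ 20.7051,
  v_1 = u/||u|| ≈ (0.2898, 0.9571) (||v_1|| = 1).

λ_1 = 21.8167,  λ_2 = 0.1833;  v_1 ≈ (0.2898, 0.9571)


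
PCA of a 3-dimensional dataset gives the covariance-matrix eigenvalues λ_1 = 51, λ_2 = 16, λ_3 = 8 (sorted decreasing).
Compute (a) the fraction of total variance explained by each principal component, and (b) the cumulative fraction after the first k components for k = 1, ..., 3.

Step 1 — total variance = trace(Sigma) = Σ λ_i = 51 + 16 + 8 = 75.

Step 2 — fraction explained by component i = λ_i / Σ λ:
  PC1: 51/75 = 0.68
  PC2: 16/75 = 0.2133
  PC3: 8/75 = 0.1067

Step 3 — cumulative fraction after k components = (λ_1 + ... + λ_k) / Σ λ:
  k = 1: 51/75 = 0.68
  k = 2: (51 + 16)/75 = 67/75 = 0.8933
  k = 3: (51 + 16 + 8)/75 = 75/75 = 1

Summary (fraction, with percent):

explained: PC1 0.68 (68%), PC2 0.2133 (21.33%), PC3 0.1067 (10.67%);  cumulative: 0.68, 0.8933, 1


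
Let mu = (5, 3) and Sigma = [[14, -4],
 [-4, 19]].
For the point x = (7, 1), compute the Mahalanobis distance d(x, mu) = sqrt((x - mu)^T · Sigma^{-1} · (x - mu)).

Step 1 — centre the observation: (x - mu) = (2, -2).

Step 2 — invert Sigma. det(Sigma) = 14·19 - (-4)² = 250.
  Sigma^{-1} = (1/det) · [[d, -b], [-b, a]] = [[0.076, 0.016],
 [0.016, 0.056]].

Step 3 — form the quadratic (x - mu)^T · Sigma^{-1} · (x - mu):
  Sigma^{-1} · (x - mu) = (0.12, -0.08).
  (x - mu)^T · [Sigma^{-1} · (x - mu)] = (2)·(0.12) + (-2)·(-0.08) = 0.4.

Step 4 — take square root: d = √(0.4) ≈ 0.6325.

d(x, mu) = √(0.4) ≈ 0.6325


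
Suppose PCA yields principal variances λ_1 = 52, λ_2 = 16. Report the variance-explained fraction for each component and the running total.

Step 1 — total variance = trace(Sigma) = Σ λ_i = 52 + 16 = 68.

Step 2 — fraction explained by component i = λ_i / Σ λ:
  PC1: 52/68 = 0.7647
  PC2: 16/68 = 0.2353

Step 3 — cumulative fraction after k components = (λ_1 + ... + λ_k) / Σ λ:
  k = 1: 52/68 = 0.7647
  k = 2: (52 + 16)/68 = 68/68 = 1

Summary (fraction, with percent):

explained: PC1 0.7647 (76.47%), PC2 0.2353 (23.53%);  cumulative: 0.7647, 1


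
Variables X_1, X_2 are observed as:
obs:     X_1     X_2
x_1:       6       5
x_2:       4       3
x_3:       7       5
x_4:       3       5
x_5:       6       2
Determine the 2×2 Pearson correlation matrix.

Step 1 — column means:
  mean(X_1) = (6 + 4 + 7 + 3 + 6) / 5 = 26/5 = 5.2
  mean(X_2) = (5 + 3 + 5 + 5 + 2) / 5 = 20/5 = 4

Step 2 — sample variances and covariances s[i,j] = (1/(n-1)) · Σ_k (x_{k,i} - mean_i) · (x_{k,j} - mean_j), with n-1 = 4:
  s[X_1,X_1] = ((0.8)·(0.8) + (-1.2)·(-1.2) + (1.8)·(1.8) + (-2.2)·(-2.2) + (0.8)·(0.8)) / 4 = 10.8/4 = 2.7
  s[X_1,X_2] = ((0.8)·(1) + (-1.2)·(-1) + (1.8)·(1) + (-2.2)·(1) + (0.8)·(-2)) / 4 = 0/4 = 0
  s[X_2,X_2] = ((1)·(1) + (-1)·(-1) + (1)·(1) + (1)·(1) + (-2)·(-2)) / 4 = 8/4 = 2
  Sample standard deviations s_i = √(s[i,i]):
  s(X_1) = √(2.7) = 1.6432
  s(X_2) = √(2) = 1.4142

Step 3 — r_{ij} = s_{ij} / (s_i · s_j):
  r[X_1,X_1] = 1 (diagonal).
  r[X_1,X_2] = 0 / (1.6432 · 1.4142) = 0 / 2.3238 = 0
  r[X_2,X_2] = 1 (diagonal).

R is symmetric with unit diagonal. Assembling:

R = [[1, 0],
 [0, 1]]


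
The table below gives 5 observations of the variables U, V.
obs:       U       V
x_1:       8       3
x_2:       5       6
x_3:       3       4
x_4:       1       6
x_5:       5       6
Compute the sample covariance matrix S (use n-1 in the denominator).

Step 1 — column means:
  mean(U) = (8 + 5 + 3 + 1 + 5) / 5 = 22/5 = 4.4
  mean(V) = (3 + 6 + 4 + 6 + 6) / 5 = 25/5 = 5

Step 2 — sample covariance S[i,j] = (1/(n-1)) · Σ_k (x_{k,i} - mean_i) · (x_{k,j} - mean_j), with n-1 = 4.
  S[U,U] = ((3.6)·(3.6) + (0.6)·(0.6) + (-1.4)·(-1.4) + (-3.4)·(-3.4) + (0.6)·(0.6)) / 4 = 27.2/4 = 6.8
  S[U,V] = ((3.6)·(-2) + (0.6)·(1) + (-1.4)·(-1) + (-3.4)·(1) + (0.6)·(1)) / 4 = -8/4 = -2
  S[V,V] = ((-2)·(-2) + (1)·(1) + (-1)·(-1) + (1)·(1) + (1)·(1)) / 4 = 8/4 = 2

S is symmetric (S[j,i] = S[i,j]). Assembling:

S = [[6.8, -2],
 [-2, 2]]


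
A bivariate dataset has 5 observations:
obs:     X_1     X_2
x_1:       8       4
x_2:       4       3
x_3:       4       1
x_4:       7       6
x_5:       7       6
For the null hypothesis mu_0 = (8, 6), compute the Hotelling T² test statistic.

Step 1 — sample mean vector:
  mean(X_1) = (8 + 4 + 4 + 7 + 7) / 5 = 30/5 = 6
  mean(X_2) = (4 + 3 + 1 + 6 + 6) / 5 = 20/5 = 4
  x̄ = (6, 4),  deviation x̄ - mu_0 = (6, 4) - (8, 6) = (-2, -2).

Step 2 — sample covariance matrix, S[i,j] = (1/(n-1)) · Σ_k (x_{k,i} - mean_i) · (x_{k,j} - mean_j), divisor n-1 = 4:
  S[X_1,X_1] = ((2)·(2) + (-2)·(-2) + (-2)·(-2) + (1)·(1) + (1)·(1)) / 4 = 14/4 = 3.5
  S[X_1,X_2] = ((2)·(0) + (-2)·(-1) + (-2)·(-3) + (1)·(2) + (1)·(2)) / 4 = 12/4 = 3
  S[X_2,X_2] = ((0)·(0) + (-1)·(-1) + (-3)·(-3) + (2)·(2) + (2)·(2)) / 4 = 18/4 = 4.5
  S = [[3.5, 3],
 [3, 4.5]].

Step 3 — invert S. det(S) = 3.5·4.5 - (3)² = 6.75.
  S^{-1} = (1/det) · [[d, -b], [-b, a]] = [[0.6667, -0.4444],
 [-0.4444, 0.5185]].

Step 4 — quadratic form (x̄ - mu_0)^T · S^{-1} · (x̄ - mu_0):
  S^{-1} · (x̄ - mu_0) = (-0.4444, -0.1481),
  (x̄ - mu_0)^T · [...] = (-2)·(-0.4444) + (-2)·(-0.1481) = 1.1852.

Step 5 — scale by n: T² = 5 · 1.1852 = 5.9259.

T² ≈ 5.9259


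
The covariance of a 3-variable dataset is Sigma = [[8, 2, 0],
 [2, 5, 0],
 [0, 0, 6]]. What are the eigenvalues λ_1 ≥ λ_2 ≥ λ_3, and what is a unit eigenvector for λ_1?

Step 1 — characteristic polynomial p(λ) = det(λI - Sigma) = λ³ - tr·λ² + c_1·λ - det, where tr = trace, c_1 = sum of the principal 2×2 minors, det = det(Sigma):
  tr = 8 + 5 + 6 = 19,
  c_1 = (8·5 - (2)²) + (8·6 - (0)²) + (5·6 - (0)²) = 36 + 48 + 30 = 114,
  det = 8·(5·6 - (0)²) - (2)·((2)·6 - (0)·(0)) + (0)·((2)·(0) - 5·(0)) = 8·(30) - (2)·(12) + (0)·(0) = 216.
  So p(λ) = λ³ - 19λ² + 114λ - 216.
Step 2 — look for an integer root (rational root theorem: any rational root is an integer divisor of 216). Testing λ = 4:
  p(4) = 64 - 304 + 456 - 216 = 0  ✓
  Dividing out (λ - 4): p(λ) = (λ - 4)(λ² - 15λ + 54).
Step 3 — remaining eigenvalues from the quadratic λ² - 15λ + 54 = 0:
  Δ = 15² - 4·54 = 225 - 216 = 9,  λ = (15 ± √9)/2 = (15 ± 3)/2 = 9 or 6.
  Sorted: λ_1 = 9,  λ_2 = 6,  λ_3 = 4  (check: sum = 19 = tr ✓).

Step 4 — unit eigenvector for λ_1 = 9: v spans the null space of (Sigma - λ_1 I), whose rows are
  r_1 = (-1, 2, 0),  r_2 = (2, -4, 0),  r_3 = (0, 0, -3).
  v is orthogonal to every row, so take v ∝ r_1 × r_3 = ((2)·(-3) - (0)·(0), (0)·(0) - (-1)·(-3), (-1)·(0) - (2)·(0)) = (-6, -3, 0).
  Rescale (divide by 3; multiply by -1 so the first nonzero entry is positive): u = (2, 1, 0).
  ||u|| = √((2)² + (1)² + (0)²) = √(5) ≈ 2.2361,  v_1 = u/||u|| ≈ (0.8944, 0.4472, 0) (||v_1|| = 1).

λ_1 = 9,  λ_2 = 6,  λ_3 = 4;  v_1 ≈ (0.8944, 0.4472, 0)


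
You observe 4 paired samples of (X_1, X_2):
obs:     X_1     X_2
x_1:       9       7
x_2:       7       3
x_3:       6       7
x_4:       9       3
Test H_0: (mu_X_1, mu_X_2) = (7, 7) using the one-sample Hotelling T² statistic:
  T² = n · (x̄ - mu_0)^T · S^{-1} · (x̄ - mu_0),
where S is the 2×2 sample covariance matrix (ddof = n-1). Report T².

Step 1 — sample mean vector:
  mean(X_1) = (9 + 7 + 6 + 9) / 4 = 31/4 = 7.75
  mean(X_2) = (7 + 3 + 7 + 3) / 4 = 20/4 = 5
  x̄ = (7.75, 5),  deviation x̄ - mu_0 = (7.75, 5) - (7, 7) = (0.75, -2).

Step 2 — sample covariance matrix, S[i,j] = (1/(n-1)) · Σ_k (x_{k,i} - mean_i) · (x_{k,j} - mean_j), divisor n-1 = 3:
  S[X_1,X_1] = ((1.25)·(1.25) + (-0.75)·(-0.75) + (-1.75)·(-1.75) + (1.25)·(1.25)) / 3 = 6.75/3 = 2.25
  S[X_1,X_2] = ((1.25)·(2) + (-0.75)·(-2) + (-1.75)·(2) + (1.25)·(-2)) / 3 = -2/3 = -0.6667
  S[X_2,X_2] = ((2)·(2) + (-2)·(-2) + (2)·(2) + (-2)·(-2)) / 3 = 16/3 = 5.3333
  S = [[2.25, -0.6667],
 [-0.6667, 5.3333]].

Step 3 — invert S. det(S) = 2.25·5.3333 - (-0.6667)² = 11.5556.
  S^{-1} = (1/det) · [[d, -b], [-b, a]] = [[0.4615, 0.0577],
 [0.0577, 0.1947]].

Step 4 — quadratic form (x̄ - mu_0)^T · S^{-1} · (x̄ - mu_0):
  S^{-1} · (x̄ - mu_0) = (0.2308, -0.3462),
  (x̄ - mu_0)^T · [...] = (0.75)·(0.2308) + (-2)·(-0.3462) = 0.8654.

Step 5 — scale by n: T² = 4 · 0.8654 = 3.4615.

T² ≈ 3.4615


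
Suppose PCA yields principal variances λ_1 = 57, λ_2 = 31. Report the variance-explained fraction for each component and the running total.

Step 1 — total variance = trace(Sigma) = Σ λ_i = 57 + 31 = 88.

Step 2 — fraction explained by component i = λ_i / Σ λ:
  PC1: 57/88 = 0.6477
  PC2: 31/88 = 0.3523

Step 3 — cumulative fraction after k components = (λ_1 + ... + λ_k) / Σ λ:
  k = 1: 57/88 = 0.6477
  k = 2: (57 + 31)/88 = 88/88 = 1

Summary (fraction, with percent):

explained: PC1 0.6477 (64.77%), PC2 0.3523 (35.23%);  cumulative: 0.6477, 1


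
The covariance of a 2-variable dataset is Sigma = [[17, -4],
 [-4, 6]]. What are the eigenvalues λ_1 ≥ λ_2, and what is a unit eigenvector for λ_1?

Step 1 — characteristic polynomial of 2×2 Sigma:
  det(Sigma - λI) = λ² - trace · λ + det = 0.
  trace = 17 + 6 = 23, det = 17·6 - (-4)² = 86.
Step 2 — discriminant:
  Δ = trace² - 4·det = 529 - 344 = 185.
Step 3 — eigenvalues:
  λ = (trace ± √Δ)/2 = (23 ± 13.6015)/2,
  λ_1 = 18.3007,  λ_2 = 4.6993.

Step 4 — unit eigenvector for λ_1: solve (Sigma - λ_1 I)v = 0. First row:
  (17 - 18.3007)·v_x + (-4)·v_y = 0, i.e. (-1.3007)·v_x + (-4)·v_y = 0,
  so v ∝ (b, λ_1 - a) = (-4, 1.3007); multiply by -1 so the first entry is positive: u = (4, -1.3007).
  ||u|| = √((4)² + (-1.3007)²) = √(17.6919) ≈ 4.2062,
  v_1 = u/||u|| ≈ (0.951, -0.3092) (||v_1|| = 1).

λ_1 = 18.3007,  λ_2 = 4.6993;  v_1 ≈ (0.951, -0.3092)


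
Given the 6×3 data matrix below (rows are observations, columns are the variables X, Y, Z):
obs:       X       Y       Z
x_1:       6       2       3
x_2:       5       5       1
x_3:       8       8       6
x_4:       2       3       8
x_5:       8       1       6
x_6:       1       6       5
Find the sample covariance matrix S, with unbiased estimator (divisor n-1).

Step 1 — column means:
  mean(X) = (6 + 5 + 8 + 2 + 8 + 1) / 6 = 30/6 = 5
  mean(Y) = (2 + 5 + 8 + 3 + 1 + 6) / 6 = 25/6 = 4.1667
  mean(Z) = (3 + 1 + 6 + 8 + 6 + 5) / 6 = 29/6 = 4.8333

Step 2 — sample covariance S[i,j] = (1/(n-1)) · Σ_k (x_{k,i} - mean_i) · (x_{k,j} - mean_j), with n-1 = 5.
  S[X,X] = ((1)·(1) + (0)·(0) + (3)·(3) + (-3)·(-3) + (3)·(3) + (-4)·(-4)) / 5 = 44/5 = 8.8
  S[X,Y] = ((1)·(-2.1667) + (0)·(0.8333) + (3)·(3.8333) + (-3)·(-1.1667) + (3)·(-3.1667) + (-4)·(1.8333)) / 5 = -4/5 = -0.8
  S[X,Z] = ((1)·(-1.8333) + (0)·(-3.8333) + (3)·(1.1667) + (-3)·(3.1667) + (3)·(1.1667) + (-4)·(0.1667)) / 5 = -5/5 = -1
  S[Y,Y] = ((-2.1667)·(-2.1667) + (0.8333)·(0.8333) + (3.8333)·(3.8333) + (-1.1667)·(-1.1667) + (-3.1667)·(-3.1667) + (1.8333)·(1.8333)) / 5 = 34.8333/5 = 6.9667
  S[Y,Z] = ((-2.1667)·(-1.8333) + (0.8333)·(-3.8333) + (3.8333)·(1.1667) + (-1.1667)·(3.1667) + (-3.1667)·(1.1667) + (1.8333)·(0.1667)) / 5 = -1.8333/5 = -0.3667
  S[Z,Z] = ((-1.8333)·(-1.8333) + (-3.8333)·(-3.8333) + (1.1667)·(1.1667) + (3.1667)·(3.1667) + (1.1667)·(1.1667) + (0.1667)·(0.1667)) / 5 = 30.8333/5 = 6.1667

S is symmetric (S[j,i] = S[i,j]). Assembling:

S = [[8.8, -0.8, -1],
 [-0.8, 6.9667, -0.3667],
 [-1, -0.3667, 6.1667]]


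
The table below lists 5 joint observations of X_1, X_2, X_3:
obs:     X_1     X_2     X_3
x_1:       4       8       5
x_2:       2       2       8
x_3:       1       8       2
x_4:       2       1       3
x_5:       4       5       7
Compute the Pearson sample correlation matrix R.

Step 1 — column means:
  mean(X_1) = (4 + 2 + 1 + 2 + 4) / 5 = 13/5 = 2.6
  mean(X_2) = (8 + 2 + 8 + 1 + 5) / 5 = 24/5 = 4.8
  mean(X_3) = (5 + 8 + 2 + 3 + 7) / 5 = 25/5 = 5

Step 2 — sample variances and covariances s[i,j] = (1/(n-1)) · Σ_k (x_{k,i} - mean_i) · (x_{k,j} - mean_j), with n-1 = 4:
  s[X_1,X_1] = ((1.4)·(1.4) + (-0.6)·(-0.6) + (-1.6)·(-1.6) + (-0.6)·(-0.6) + (1.4)·(1.4)) / 4 = 7.2/4 = 1.8
  s[X_1,X_2] = ((1.4)·(3.2) + (-0.6)·(-2.8) + (-1.6)·(3.2) + (-0.6)·(-3.8) + (1.4)·(0.2)) / 4 = 3.6/4 = 0.9
  s[X_1,X_3] = ((1.4)·(0) + (-0.6)·(3) + (-1.6)·(-3) + (-0.6)·(-2) + (1.4)·(2)) / 4 = 7/4 = 1.75
  s[X_2,X_2] = ((3.2)·(3.2) + (-2.8)·(-2.8) + (3.2)·(3.2) + (-3.8)·(-3.8) + (0.2)·(0.2)) / 4 = 42.8/4 = 10.7
  s[X_2,X_3] = ((3.2)·(0) + (-2.8)·(3) + (3.2)·(-3) + (-3.8)·(-2) + (0.2)·(2)) / 4 = -10/4 = -2.5
  s[X_3,X_3] = ((0)·(0) + (3)·(3) + (-3)·(-3) + (-2)·(-2) + (2)·(2)) / 4 = 26/4 = 6.5
  Sample standard deviations s_i = √(s[i,i]):
  s(X_1) = √(1.8) = 1.3416
  s(X_2) = √(10.7) = 3.2711
  s(X_3) = √(6.5) = 2.5495

Step 3 — r_{ij} = s_{ij} / (s_i · s_j):
  r[X_1,X_1] = 1 (diagonal).
  r[X_1,X_2] = 0.9 / (1.3416 · 3.2711) = 0.9 / 4.3886 = 0.2051
  r[X_1,X_3] = 1.75 / (1.3416 · 2.5495) = 1.75 / 3.4205 = 0.5116
  r[X_2,X_2] = 1 (diagonal).
  r[X_2,X_3] = -2.5 / (3.2711 · 2.5495) = -2.5 / 8.3397 = -0.2998
  r[X_3,X_3] = 1 (diagonal).

R is symmetric with unit diagonal. Assembling:

R = [[1, 0.2051, 0.5116],
 [0.2051, 1, -0.2998],
 [0.5116, -0.2998, 1]]


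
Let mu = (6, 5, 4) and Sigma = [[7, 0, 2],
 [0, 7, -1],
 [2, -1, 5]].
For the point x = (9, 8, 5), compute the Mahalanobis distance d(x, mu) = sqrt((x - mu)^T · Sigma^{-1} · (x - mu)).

Step 1 — centre the observation: (x - mu) = (3, 3, 1).

Step 2 — invert Sigma (cofactor / det for 3×3, or solve directly):
  Sigma^{-1} = [[0.1619, -0.0095, -0.0667],
 [-0.0095, 0.1476, 0.0333],
 [-0.0667, 0.0333, 0.2333]].

Step 3 — form the quadratic (x - mu)^T · Sigma^{-1} · (x - mu):
  Sigma^{-1} · (x - mu) = (0.3905, 0.4476, 0.1333).
  (x - mu)^T · [Sigma^{-1} · (x - mu)] = (3)·(0.3905) + (3)·(0.4476) + (1)·(0.1333) = 2.6476.

Step 4 — take square root: d = √(2.6476) ≈ 1.6272.

d(x, mu) = √(2.6476) ≈ 1.6272


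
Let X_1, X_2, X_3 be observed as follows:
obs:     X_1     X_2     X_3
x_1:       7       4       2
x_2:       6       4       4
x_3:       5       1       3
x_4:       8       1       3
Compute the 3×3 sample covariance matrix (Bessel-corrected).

Step 1 — column means:
  mean(X_1) = (7 + 6 + 5 + 8) / 4 = 26/4 = 6.5
  mean(X_2) = (4 + 4 + 1 + 1) / 4 = 10/4 = 2.5
  mean(X_3) = (2 + 4 + 3 + 3) / 4 = 12/4 = 3

Step 2 — sample covariance S[i,j] = (1/(n-1)) · Σ_k (x_{k,i} - mean_i) · (x_{k,j} - mean_j), with n-1 = 3.
  S[X_1,X_1] = ((0.5)·(0.5) + (-0.5)·(-0.5) + (-1.5)·(-1.5) + (1.5)·(1.5)) / 3 = 5/3 = 1.6667
  S[X_1,X_2] = ((0.5)·(1.5) + (-0.5)·(1.5) + (-1.5)·(-1.5) + (1.5)·(-1.5)) / 3 = 0/3 = 0
  S[X_1,X_3] = ((0.5)·(-1) + (-0.5)·(1) + (-1.5)·(0) + (1.5)·(0)) / 3 = -1/3 = -0.3333
  S[X_2,X_2] = ((1.5)·(1.5) + (1.5)·(1.5) + (-1.5)·(-1.5) + (-1.5)·(-1.5)) / 3 = 9/3 = 3
  S[X_2,X_3] = ((1.5)·(-1) + (1.5)·(1) + (-1.5)·(0) + (-1.5)·(0)) / 3 = 0/3 = 0
  S[X_3,X_3] = ((-1)·(-1) + (1)·(1) + (0)·(0) + (0)·(0)) / 3 = 2/3 = 0.6667

S is symmetric (S[j,i] = S[i,j]). Assembling:

S = [[1.6667, 0, -0.3333],
 [0, 3, 0],
 [-0.3333, 0, 0.6667]]


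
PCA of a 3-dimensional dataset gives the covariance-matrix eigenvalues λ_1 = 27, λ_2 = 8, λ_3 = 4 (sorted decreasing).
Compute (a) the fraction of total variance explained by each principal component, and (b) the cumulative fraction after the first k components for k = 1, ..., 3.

Step 1 — total variance = trace(Sigma) = Σ λ_i = 27 + 8 + 4 = 39.

Step 2 — fraction explained by component i = λ_i / Σ λ:
  PC1: 27/39 = 0.6923
  PC2: 8/39 = 0.2051
  PC3: 4/39 = 0.1026

Step 3 — cumulative fraction after k components = (λ_1 + ... + λ_k) / Σ λ:
  k = 1: 27/39 = 0.6923
  k = 2: (27 + 8)/39 = 35/39 = 0.8974
  k = 3: (27 + 8 + 4)/39 = 39/39 = 1

Summary (fraction, with percent):

explained: PC1 0.6923 (69.23%), PC2 0.2051 (20.51%), PC3 0.1026 (10.26%);  cumulative: 0.6923, 0.8974, 1


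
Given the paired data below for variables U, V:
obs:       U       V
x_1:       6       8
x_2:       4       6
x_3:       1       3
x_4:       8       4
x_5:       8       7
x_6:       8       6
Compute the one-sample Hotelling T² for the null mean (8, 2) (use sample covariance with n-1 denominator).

Step 1 — sample mean vector:
  mean(U) = (6 + 4 + 1 + 8 + 8 + 8) / 6 = 35/6 = 5.8333
  mean(V) = (8 + 6 + 3 + 4 + 7 + 6) / 6 = 34/6 = 5.6667
  x̄ = (5.8333, 5.6667),  deviation x̄ - mu_0 = (5.8333, 5.6667) - (8, 2) = (-2.1667, 3.6667).

Step 2 — sample covariance matrix, S[i,j] = (1/(n-1)) · Σ_k (x_{k,i} - mean_i) · (x_{k,j} - mean_j), divisor n-1 = 5:
  S[U,U] = ((0.1667)·(0.1667) + (-1.8333)·(-1.8333) + (-4.8333)·(-4.8333) + (2.1667)·(2.1667) + (2.1667)·(2.1667) + (2.1667)·(2.1667)) / 5 = 40.8333/5 = 8.1667
  S[U,V] = ((0.1667)·(2.3333) + (-1.8333)·(0.3333) + (-4.8333)·(-2.6667) + (2.1667)·(-1.6667) + (2.1667)·(1.3333) + (2.1667)·(0.3333)) / 5 = 12.6667/5 = 2.5333
  S[V,V] = ((2.3333)·(2.3333) + (0.3333)·(0.3333) + (-2.6667)·(-2.6667) + (-1.6667)·(-1.6667) + (1.3333)·(1.3333) + (0.3333)·(0.3333)) / 5 = 17.3333/5 = 3.4667
  S = [[8.1667, 2.5333],
 [2.5333, 3.4667]].

Step 3 — invert S. det(S) = 8.1667·3.4667 - (2.5333)² = 21.8933.
  S^{-1} = (1/det) · [[d, -b], [-b, a]] = [[0.1583, -0.1157],
 [-0.1157, 0.373]].

Step 4 — quadratic form (x̄ - mu_0)^T · S^{-1} · (x̄ - mu_0):
  S^{-1} · (x̄ - mu_0) = (-0.7674, 1.6185),
  (x̄ - mu_0)^T · [...] = (-2.1667)·(-0.7674) + (3.6667)·(1.6185) = 7.5969.

Step 5 — scale by n: T² = 6 · 7.5969 = 45.5816.

T² ≈ 45.5816


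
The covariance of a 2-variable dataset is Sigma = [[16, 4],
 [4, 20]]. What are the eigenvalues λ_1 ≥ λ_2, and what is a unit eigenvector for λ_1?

Step 1 — characteristic polynomial of 2×2 Sigma:
  det(Sigma - λI) = λ² - trace · λ + det = 0.
  trace = 16 + 20 = 36, det = 16·20 - (4)² = 304.
Step 2 — discriminant:
  Δ = trace² - 4·det = 1296 - 1216 = 80.
Step 3 — eigenvalues:
  λ = (trace ± √Δ)/2 = (36 ± 8.9443)/2,
  λ_1 = 22.4721,  λ_2 = 13.5279.

Step 4 — unit eigenvector for λ_1: solve (Sigma - λ_1 I)v = 0. First row:
  (16 - 22.4721)·v_x + (4)·v_y = 0, i.e. (-6.4721)·v_x + (4)·v_y = 0,
  so v ∝ (b, λ_1 - a) = (4, 6.4721) = u.
  ||u|| = √((4)² + (6.4721)²) = √(57.8885) ≈ 7.6085,
  v_1 = u/||u|| ≈ (0.5257, 0.8507) (||v_1|| = 1).

λ_1 = 22.4721,  λ_2 = 13.5279;  v_1 ≈ (0.5257, 0.8507)


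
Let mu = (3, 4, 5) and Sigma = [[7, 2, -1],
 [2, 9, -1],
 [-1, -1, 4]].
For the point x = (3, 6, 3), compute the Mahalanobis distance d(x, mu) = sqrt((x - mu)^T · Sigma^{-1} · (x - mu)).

Step 1 — centre the observation: (x - mu) = (0, 2, -2).

Step 2 — invert Sigma (cofactor / det for 3×3, or solve directly):
  Sigma^{-1} = [[0.1562, -0.0312, 0.0312],
 [-0.0312, 0.1205, 0.0223],
 [0.0312, 0.0223, 0.2634]].

Step 3 — form the quadratic (x - mu)^T · Sigma^{-1} · (x - mu):
  Sigma^{-1} · (x - mu) = (-0.125, 0.1964, -0.4821).
  (x - mu)^T · [Sigma^{-1} · (x - mu)] = (0)·(-0.125) + (2)·(0.1964) + (-2)·(-0.4821) = 1.3571.

Step 4 — take square root: d = √(1.3571) ≈ 1.165.

d(x, mu) = √(1.3571) ≈ 1.165


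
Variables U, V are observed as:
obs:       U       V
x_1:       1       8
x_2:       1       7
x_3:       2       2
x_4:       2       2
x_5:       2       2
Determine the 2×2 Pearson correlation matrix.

Step 1 — column means:
  mean(U) = (1 + 1 + 2 + 2 + 2) / 5 = 8/5 = 1.6
  mean(V) = (8 + 7 + 2 + 2 + 2) / 5 = 21/5 = 4.2

Step 2 — sample variances and covariances s[i,j] = (1/(n-1)) · Σ_k (x_{k,i} - mean_i) · (x_{k,j} - mean_j), with n-1 = 4:
  s[U,U] = ((-0.6)·(-0.6) + (-0.6)·(-0.6) + (0.4)·(0.4) + (0.4)·(0.4) + (0.4)·(0.4)) / 4 = 1.2/4 = 0.3
  s[U,V] = ((-0.6)·(3.8) + (-0.6)·(2.8) + (0.4)·(-2.2) + (0.4)·(-2.2) + (0.4)·(-2.2)) / 4 = -6.6/4 = -1.65
  s[V,V] = ((3.8)·(3.8) + (2.8)·(2.8) + (-2.2)·(-2.2) + (-2.2)·(-2.2) + (-2.2)·(-2.2)) / 4 = 36.8/4 = 9.2
  Sample standard deviations s_i = √(s[i,i]):
  s(U) = √(0.3) = 0.5477
  s(V) = √(9.2) = 3.0332

Step 3 — r_{ij} = s_{ij} / (s_i · s_j):
  r[U,U] = 1 (diagonal).
  r[U,V] = -1.65 / (0.5477 · 3.0332) = -1.65 / 1.6613 = -0.9932
  r[V,V] = 1 (diagonal).

R is symmetric with unit diagonal. Assembling:

R = [[1, -0.9932],
 [-0.9932, 1]]


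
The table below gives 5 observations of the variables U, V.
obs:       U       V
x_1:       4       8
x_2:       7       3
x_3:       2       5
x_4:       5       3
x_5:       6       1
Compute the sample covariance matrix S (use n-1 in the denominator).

Step 1 — column means:
  mean(U) = (4 + 7 + 2 + 5 + 6) / 5 = 24/5 = 4.8
  mean(V) = (8 + 3 + 5 + 3 + 1) / 5 = 20/5 = 4

Step 2 — sample covariance S[i,j] = (1/(n-1)) · Σ_k (x_{k,i} - mean_i) · (x_{k,j} - mean_j), with n-1 = 4.
  S[U,U] = ((-0.8)·(-0.8) + (2.2)·(2.2) + (-2.8)·(-2.8) + (0.2)·(0.2) + (1.2)·(1.2)) / 4 = 14.8/4 = 3.7
  S[U,V] = ((-0.8)·(4) + (2.2)·(-1) + (-2.8)·(1) + (0.2)·(-1) + (1.2)·(-3)) / 4 = -12/4 = -3
  S[V,V] = ((4)·(4) + (-1)·(-1) + (1)·(1) + (-1)·(-1) + (-3)·(-3)) / 4 = 28/4 = 7

S is symmetric (S[j,i] = S[i,j]). Assembling:

S = [[3.7, -3],
 [-3, 7]]


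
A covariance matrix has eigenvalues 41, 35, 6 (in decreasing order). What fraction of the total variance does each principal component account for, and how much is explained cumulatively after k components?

Step 1 — total variance = trace(Sigma) = Σ λ_i = 41 + 35 + 6 = 82.

Step 2 — fraction explained by component i = λ_i / Σ λ:
  PC1: 41/82 = 0.5
  PC2: 35/82 = 0.4268
  PC3: 6/82 = 0.0732

Step 3 — cumulative fraction after k components = (λ_1 + ... + λ_k) / Σ λ:
  k = 1: 41/82 = 0.5
  k = 2: (41 + 35)/82 = 76/82 = 0.9268
  k = 3: (41 + 35 + 6)/82 = 82/82 = 1

Summary (fraction, with percent):

explained: PC1 0.5 (50%), PC2 0.4268 (42.68%), PC3 0.0732 (7.32%);  cumulative: 0.5, 0.9268, 1


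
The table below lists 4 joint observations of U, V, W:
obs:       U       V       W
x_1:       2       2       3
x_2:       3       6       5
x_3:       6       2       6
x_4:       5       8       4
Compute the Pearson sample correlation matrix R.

Step 1 — column means:
  mean(U) = (2 + 3 + 6 + 5) / 4 = 16/4 = 4
  mean(V) = (2 + 6 + 2 + 8) / 4 = 18/4 = 4.5
  mean(W) = (3 + 5 + 6 + 4) / 4 = 18/4 = 4.5

Step 2 — sample variances and covariances s[i,j] = (1/(n-1)) · Σ_k (x_{k,i} - mean_i) · (x_{k,j} - mean_j), with n-1 = 3:
  s[U,U] = ((-2)·(-2) + (-1)·(-1) + (2)·(2) + (1)·(1)) / 3 = 10/3 = 3.3333
  s[U,V] = ((-2)·(-2.5) + (-1)·(1.5) + (2)·(-2.5) + (1)·(3.5)) / 3 = 2/3 = 0.6667
  s[U,W] = ((-2)·(-1.5) + (-1)·(0.5) + (2)·(1.5) + (1)·(-0.5)) / 3 = 5/3 = 1.6667
  s[V,V] = ((-2.5)·(-2.5) + (1.5)·(1.5) + (-2.5)·(-2.5) + (3.5)·(3.5)) / 3 = 27/3 = 9
  s[V,W] = ((-2.5)·(-1.5) + (1.5)·(0.5) + (-2.5)·(1.5) + (3.5)·(-0.5)) / 3 = -1/3 = -0.3333
  s[W,W] = ((-1.5)·(-1.5) + (0.5)·(0.5) + (1.5)·(1.5) + (-0.5)·(-0.5)) / 3 = 5/3 = 1.6667
  Sample standard deviations s_i = √(s[i,i]):
  s(U) = √(3.3333) = 1.8257
  s(V) = √(9) = 3
  s(W) = √(1.6667) = 1.291

Step 3 — r_{ij} = s_{ij} / (s_i · s_j):
  r[U,U] = 1 (diagonal).
  r[U,V] = 0.6667 / (1.8257 · 3) = 0.6667 / 5.4772 = 0.1217
  r[U,W] = 1.6667 / (1.8257 · 1.291) = 1.6667 / 2.357 = 0.7071
  r[V,V] = 1 (diagonal).
  r[V,W] = -0.3333 / (3 · 1.291) = -0.3333 / 3.873 = -0.0861
  r[W,W] = 1 (diagonal).

R is symmetric with unit diagonal. Assembling:

R = [[1, 0.1217, 0.7071],
 [0.1217, 1, -0.0861],
 [0.7071, -0.0861, 1]]


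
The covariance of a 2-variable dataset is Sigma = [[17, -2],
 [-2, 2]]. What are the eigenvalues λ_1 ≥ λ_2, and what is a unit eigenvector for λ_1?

Step 1 — characteristic polynomial of 2×2 Sigma:
  det(Sigma - λI) = λ² - trace · λ + det = 0.
  trace = 17 + 2 = 19, det = 17·2 - (-2)² = 30.
Step 2 — discriminant:
  Δ = trace² - 4·det = 361 - 120 = 241.
Step 3 — eigenvalues:
  λ = (trace ± √Δ)/2 = (19 ± 15.5242)/2,
  λ_1 = 17.2621,  λ_2 = 1.7379.

Step 4 — unit eigenvector for λ_1: solve (Sigma - λ_1 I)v = 0. First row:
  (17 - 17.2621)·v_x + (-2)·v_y = 0, i.e. (-0.2621)·v_x + (-2)·v_y = 0,
  so v ∝ (b, λ_1 - a) = (-2, 0.2621); multiply by -1 so the first entry is positive: u = (2, -0.2621).
  ||u|| = √((2)² + (-0.2621)²) = √(4.0687) ≈ 2.0171,
  v_1 = u/||u|| ≈ (0.9915, -0.1299) (||v_1|| = 1).

λ_1 = 17.2621,  λ_2 = 1.7379;  v_1 ≈ (0.9915, -0.1299)


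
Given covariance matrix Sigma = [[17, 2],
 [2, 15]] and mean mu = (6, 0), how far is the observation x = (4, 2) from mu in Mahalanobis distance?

Step 1 — centre the observation: (x - mu) = (-2, 2).

Step 2 — invert Sigma. det(Sigma) = 17·15 - (2)² = 251.
  Sigma^{-1} = (1/det) · [[d, -b], [-b, a]] = [[0.0598, -0.008],
 [-0.008, 0.0677]].

Step 3 — form the quadratic (x - mu)^T · Sigma^{-1} · (x - mu):
  Sigma^{-1} · (x - mu) = (-0.1355, 0.1514).
  (x - mu)^T · [Sigma^{-1} · (x - mu)] = (-2)·(-0.1355) + (2)·(0.1514) = 0.5737.

Step 4 — take square root: d = √(0.5737) ≈ 0.7574.

d(x, mu) = √(0.5737) ≈ 0.7574


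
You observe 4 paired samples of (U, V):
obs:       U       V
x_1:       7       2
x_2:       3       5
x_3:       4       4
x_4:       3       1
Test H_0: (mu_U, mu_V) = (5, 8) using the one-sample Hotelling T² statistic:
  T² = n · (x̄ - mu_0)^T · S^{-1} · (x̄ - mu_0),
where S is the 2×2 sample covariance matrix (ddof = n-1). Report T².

Step 1 — sample mean vector:
  mean(U) = (7 + 3 + 4 + 3) / 4 = 17/4 = 4.25
  mean(V) = (2 + 5 + 4 + 1) / 4 = 12/4 = 3
  x̄ = (4.25, 3),  deviation x̄ - mu_0 = (4.25, 3) - (5, 8) = (-0.75, -5).

Step 2 — sample covariance matrix, S[i,j] = (1/(n-1)) · Σ_k (x_{k,i} - mean_i) · (x_{k,j} - mean_j), divisor n-1 = 3:
  S[U,U] = ((2.75)·(2.75) + (-1.25)·(-1.25) + (-0.25)·(-0.25) + (-1.25)·(-1.25)) / 3 = 10.75/3 = 3.5833
  S[U,V] = ((2.75)·(-1) + (-1.25)·(2) + (-0.25)·(1) + (-1.25)·(-2)) / 3 = -3/3 = -1
  S[V,V] = ((-1)·(-1) + (2)·(2) + (1)·(1) + (-2)·(-2)) / 3 = 10/3 = 3.3333
  S = [[3.5833, -1],
 [-1, 3.3333]].

Step 3 — invert S. det(S) = 3.5833·3.3333 - (-1)² = 10.9444.
  S^{-1} = (1/det) · [[d, -b], [-b, a]] = [[0.3046, 0.0914],
 [0.0914, 0.3274]].

Step 4 — quadratic form (x̄ - mu_0)^T · S^{-1} · (x̄ - mu_0):
  S^{-1} · (x̄ - mu_0) = (-0.6853, -1.7056),
  (x̄ - mu_0)^T · [...] = (-0.75)·(-0.6853) + (-5)·(-1.7056) = 9.0419.

Step 5 — scale by n: T² = 4 · 9.0419 = 36.1675.

T² ≈ 36.1675


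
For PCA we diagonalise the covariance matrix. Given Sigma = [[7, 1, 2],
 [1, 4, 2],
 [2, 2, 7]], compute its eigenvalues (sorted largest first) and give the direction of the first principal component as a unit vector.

Step 1 — characteristic polynomial p(λ) = det(λI - Sigma) = λ³ - tr·λ² + c_1·λ - det, where tr = trace, c_1 = sum of the principal 2×2 minors, det = det(Sigma):
  tr = 7 + 4 + 7 = 18,
  c_1 = (7·4 - (1)²) + (7·7 - (2)²) + (4·7 - (2)²) = 27 + 45 + 24 = 96,
  det = 7·(4·7 - (2)²) - (1)·((1)·7 - (2)·(2)) + (2)·((1)·(2) - 4·(2)) = 7·(24) - (1)·(3) + (2)·(-6) = 153.
  So p(λ) = λ³ - 18λ² + 96λ - 153.
Step 2 — look for an integer root (rational root theorem: any rational root is an integer divisor of 153). Testing λ = 3:
  p(3) = 27 - 162 + 288 - 153 = 0  ✓
  Dividing out (λ - 3): p(λ) = (λ - 3)(λ² - 15λ + 51).
Step 3 — remaining eigenvalues from the quadratic λ² - 15λ + 51 = 0:
  Δ = 15² - 4·51 = 225 - 204 = 21,  λ = (15 ± √21)/2 = (15 ± 4.5826)/2 ≈ 9.7913 or 5.2087.
  Sorted: λ_1 = 9.7913,  λ_2 = 5.2087,  λ_3 = 3  (check: sum = 18 = tr ✓).

Step 4 — unit eigenvector for λ_1 ≈ 9.7913: v spans the null space of (Sigma - λ_1 I), whose rows are
  r_1 = (-2.7913, 1, 2),  r_2 = (1, -5.7913, 2),  r_3 = (2, 2, -2.7913).
  v is orthogonal to every row, so take v ∝ r_1 × r_2 = ((1)·(2) - (2)·(-5.7913), (2)·(1) - (-2.7913)·(2), (-2.7913)·(-5.7913) - (1)·(1)) ≈ (13.5826, 7.5826, 15.1652).
  Let u = (13.5826, 7.5826, 15.1652).
  ||u|| = √((13.5826)² + (7.5826)² + (15.1652)²) = √(471.9636) ≈ 21.7247,  v_1 = u/||u|| ≈ (0.6252, 0.349, 0.6981) (||v_1|| = 1).

λ_1 = 9.7913,  λ_2 = 5.2087,  λ_3 = 3;  v_1 ≈ (0.6252, 0.349, 0.6981)


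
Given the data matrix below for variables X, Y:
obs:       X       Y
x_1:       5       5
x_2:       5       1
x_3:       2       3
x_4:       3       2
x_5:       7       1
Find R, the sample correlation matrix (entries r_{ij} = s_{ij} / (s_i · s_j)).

Step 1 — column means:
  mean(X) = (5 + 5 + 2 + 3 + 7) / 5 = 22/5 = 4.4
  mean(Y) = (5 + 1 + 3 + 2 + 1) / 5 = 12/5 = 2.4

Step 2 — sample variances and covariances s[i,j] = (1/(n-1)) · Σ_k (x_{k,i} - mean_i) · (x_{k,j} - mean_j), with n-1 = 4:
  s[X,X] = ((0.6)·(0.6) + (0.6)·(0.6) + (-2.4)·(-2.4) + (-1.4)·(-1.4) + (2.6)·(2.6)) / 4 = 15.2/4 = 3.8
  s[X,Y] = ((0.6)·(2.6) + (0.6)·(-1.4) + (-2.4)·(0.6) + (-1.4)·(-0.4) + (2.6)·(-1.4)) / 4 = -3.8/4 = -0.95
  s[Y,Y] = ((2.6)·(2.6) + (-1.4)·(-1.4) + (0.6)·(0.6) + (-0.4)·(-0.4) + (-1.4)·(-1.4)) / 4 = 11.2/4 = 2.8
  Sample standard deviations s_i = √(s[i,i]):
  s(X) = √(3.8) = 1.9494
  s(Y) = √(2.8) = 1.6733

Step 3 — r_{ij} = s_{ij} / (s_i · s_j):
  r[X,X] = 1 (diagonal).
  r[X,Y] = -0.95 / (1.9494 · 1.6733) = -0.95 / 3.2619 = -0.2912
  r[Y,Y] = 1 (diagonal).

R is symmetric with unit diagonal. Assembling:

R = [[1, -0.2912],
 [-0.2912, 1]]
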